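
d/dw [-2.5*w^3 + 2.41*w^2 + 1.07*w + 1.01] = -7.5*w^2 + 4.82*w + 1.07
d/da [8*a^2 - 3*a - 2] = 16*a - 3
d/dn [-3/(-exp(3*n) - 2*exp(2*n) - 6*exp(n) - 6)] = (-9*exp(2*n) - 12*exp(n) - 18)*exp(n)/(exp(3*n) + 2*exp(2*n) + 6*exp(n) + 6)^2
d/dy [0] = 0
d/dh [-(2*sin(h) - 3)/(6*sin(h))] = -cos(h)/(2*sin(h)^2)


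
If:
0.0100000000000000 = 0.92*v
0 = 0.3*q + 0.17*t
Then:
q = -0.566666666666667*t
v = 0.01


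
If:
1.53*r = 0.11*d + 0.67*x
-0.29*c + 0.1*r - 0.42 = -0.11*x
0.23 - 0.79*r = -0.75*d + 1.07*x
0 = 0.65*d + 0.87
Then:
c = -1.74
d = -1.34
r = -0.31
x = -0.49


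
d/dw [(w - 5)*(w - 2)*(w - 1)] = 3*w^2 - 16*w + 17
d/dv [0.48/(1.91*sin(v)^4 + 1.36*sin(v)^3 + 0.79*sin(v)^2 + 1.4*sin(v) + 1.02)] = (-3.5088*sin(v) + 0.9168*sin(3*v) + 0.9792*cos(2*v) - 1.6512)*cos(v)/(1.91*sin(v)^4 + 1.36*sin(v)^3 + 0.79*sin(v)^2 + 1.4*sin(v) + 1.02)^2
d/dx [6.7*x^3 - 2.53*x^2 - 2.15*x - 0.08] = 20.1*x^2 - 5.06*x - 2.15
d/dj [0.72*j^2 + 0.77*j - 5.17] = 1.44*j + 0.77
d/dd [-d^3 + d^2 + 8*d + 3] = -3*d^2 + 2*d + 8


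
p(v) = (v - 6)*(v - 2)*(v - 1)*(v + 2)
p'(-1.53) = -41.61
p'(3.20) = -43.17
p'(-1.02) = -2.17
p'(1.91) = -13.10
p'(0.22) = 27.91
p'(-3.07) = -297.94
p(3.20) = -38.44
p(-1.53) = -31.61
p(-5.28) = 1691.51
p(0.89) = -1.80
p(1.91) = 1.31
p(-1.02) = -41.97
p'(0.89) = 17.75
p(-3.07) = 200.26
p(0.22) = -17.82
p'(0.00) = 28.00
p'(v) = (v - 6)*(v - 2)*(v - 1) + (v - 6)*(v - 2)*(v + 2) + (v - 6)*(v - 1)*(v + 2) + (v - 2)*(v - 1)*(v + 2) = 4*v^3 - 21*v^2 + 4*v + 28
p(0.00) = -24.00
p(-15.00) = 74256.00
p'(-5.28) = -1167.36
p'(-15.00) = -18257.00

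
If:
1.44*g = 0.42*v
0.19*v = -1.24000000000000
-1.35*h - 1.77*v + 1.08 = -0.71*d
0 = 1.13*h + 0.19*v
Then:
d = -15.70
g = -1.90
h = 1.10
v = -6.53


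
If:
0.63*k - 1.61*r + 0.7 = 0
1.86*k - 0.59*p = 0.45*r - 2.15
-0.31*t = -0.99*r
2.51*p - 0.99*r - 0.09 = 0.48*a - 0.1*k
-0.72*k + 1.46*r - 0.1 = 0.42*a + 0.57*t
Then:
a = 1.50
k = -1.03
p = 0.38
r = 0.03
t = 0.10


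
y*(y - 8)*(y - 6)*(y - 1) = y^4 - 15*y^3 + 62*y^2 - 48*y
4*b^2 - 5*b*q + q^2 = (-4*b + q)*(-b + q)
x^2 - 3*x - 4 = (x - 4)*(x + 1)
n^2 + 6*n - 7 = (n - 1)*(n + 7)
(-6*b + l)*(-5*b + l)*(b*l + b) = 30*b^3*l + 30*b^3 - 11*b^2*l^2 - 11*b^2*l + b*l^3 + b*l^2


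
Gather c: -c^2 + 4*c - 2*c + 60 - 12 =-c^2 + 2*c + 48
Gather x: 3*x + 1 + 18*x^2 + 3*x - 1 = 18*x^2 + 6*x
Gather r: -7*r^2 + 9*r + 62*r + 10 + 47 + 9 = -7*r^2 + 71*r + 66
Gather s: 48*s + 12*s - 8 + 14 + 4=60*s + 10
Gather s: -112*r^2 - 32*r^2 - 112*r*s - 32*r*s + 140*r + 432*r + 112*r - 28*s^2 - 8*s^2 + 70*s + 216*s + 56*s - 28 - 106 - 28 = -144*r^2 + 684*r - 36*s^2 + s*(342 - 144*r) - 162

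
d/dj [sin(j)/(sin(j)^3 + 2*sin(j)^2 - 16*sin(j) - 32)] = -2*(sin(j)^3 + sin(j)^2 + 16)*cos(j)/((sin(j) - 4)^2*(sin(j) + 2)^2*(sin(j) + 4)^2)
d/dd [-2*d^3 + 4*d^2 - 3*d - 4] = -6*d^2 + 8*d - 3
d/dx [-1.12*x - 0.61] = -1.12000000000000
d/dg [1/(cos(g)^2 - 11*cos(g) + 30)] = (2*cos(g) - 11)*sin(g)/(cos(g)^2 - 11*cos(g) + 30)^2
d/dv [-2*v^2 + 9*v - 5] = 9 - 4*v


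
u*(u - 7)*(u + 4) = u^3 - 3*u^2 - 28*u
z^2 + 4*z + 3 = (z + 1)*(z + 3)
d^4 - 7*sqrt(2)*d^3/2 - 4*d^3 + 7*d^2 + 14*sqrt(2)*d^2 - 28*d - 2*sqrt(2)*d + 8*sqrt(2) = (d - 4)*(d - 2*sqrt(2))*(d - sqrt(2))*(d - sqrt(2)/2)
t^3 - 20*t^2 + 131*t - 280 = (t - 8)*(t - 7)*(t - 5)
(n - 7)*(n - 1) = n^2 - 8*n + 7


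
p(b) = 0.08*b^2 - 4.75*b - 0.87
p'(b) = 0.16*b - 4.75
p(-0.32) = 0.66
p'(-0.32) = -4.80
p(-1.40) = 5.94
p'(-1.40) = -4.97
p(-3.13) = 14.78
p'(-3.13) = -5.25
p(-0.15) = -0.16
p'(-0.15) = -4.77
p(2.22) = -11.02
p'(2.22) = -4.39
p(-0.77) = 2.83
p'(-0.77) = -4.87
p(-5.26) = 26.33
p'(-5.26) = -5.59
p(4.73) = -21.55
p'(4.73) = -3.99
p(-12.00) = 67.65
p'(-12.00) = -6.67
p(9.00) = -37.14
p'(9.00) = -3.31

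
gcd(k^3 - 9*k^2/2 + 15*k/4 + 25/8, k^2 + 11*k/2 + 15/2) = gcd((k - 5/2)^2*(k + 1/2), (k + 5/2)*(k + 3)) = 1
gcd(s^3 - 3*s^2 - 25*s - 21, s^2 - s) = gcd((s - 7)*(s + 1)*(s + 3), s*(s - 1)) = 1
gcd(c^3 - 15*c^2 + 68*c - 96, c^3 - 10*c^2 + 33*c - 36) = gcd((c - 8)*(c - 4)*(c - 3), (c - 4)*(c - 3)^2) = c^2 - 7*c + 12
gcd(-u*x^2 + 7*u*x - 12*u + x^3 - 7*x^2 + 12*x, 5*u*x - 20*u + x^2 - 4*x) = x - 4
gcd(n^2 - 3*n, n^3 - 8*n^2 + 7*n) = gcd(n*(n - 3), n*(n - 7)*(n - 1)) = n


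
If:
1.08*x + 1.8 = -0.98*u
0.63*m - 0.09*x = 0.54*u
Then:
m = -0.801749271137026*x - 1.57434402332362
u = -1.10204081632653*x - 1.83673469387755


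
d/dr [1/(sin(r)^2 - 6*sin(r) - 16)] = 2*(3 - sin(r))*cos(r)/((sin(r) - 8)^2*(sin(r) + 2)^2)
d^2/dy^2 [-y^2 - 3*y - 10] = -2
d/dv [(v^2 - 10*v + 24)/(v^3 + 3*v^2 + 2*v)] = (-v^4 + 20*v^3 - 40*v^2 - 144*v - 48)/(v^2*(v^4 + 6*v^3 + 13*v^2 + 12*v + 4))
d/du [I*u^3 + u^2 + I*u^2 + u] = 3*I*u^2 + 2*u*(1 + I) + 1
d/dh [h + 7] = 1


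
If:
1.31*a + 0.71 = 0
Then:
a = -0.54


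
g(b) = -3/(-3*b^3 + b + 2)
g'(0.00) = 0.75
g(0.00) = -1.50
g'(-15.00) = 0.00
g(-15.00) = 0.00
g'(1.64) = -0.76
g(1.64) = 0.31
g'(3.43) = -0.02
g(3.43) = 0.03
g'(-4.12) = -0.01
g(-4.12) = -0.01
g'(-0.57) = -1.46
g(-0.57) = -1.51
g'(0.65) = -2.52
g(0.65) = -1.64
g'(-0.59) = -1.56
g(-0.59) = -1.48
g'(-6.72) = -0.00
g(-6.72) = -0.00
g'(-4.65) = -0.01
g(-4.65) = -0.01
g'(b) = -3*(9*b^2 - 1)/(-3*b^3 + b + 2)^2 = 3*(1 - 9*b^2)/(-3*b^3 + b + 2)^2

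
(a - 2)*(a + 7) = a^2 + 5*a - 14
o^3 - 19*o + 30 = (o - 3)*(o - 2)*(o + 5)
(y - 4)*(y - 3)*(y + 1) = y^3 - 6*y^2 + 5*y + 12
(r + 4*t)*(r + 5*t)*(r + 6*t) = r^3 + 15*r^2*t + 74*r*t^2 + 120*t^3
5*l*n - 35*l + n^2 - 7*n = (5*l + n)*(n - 7)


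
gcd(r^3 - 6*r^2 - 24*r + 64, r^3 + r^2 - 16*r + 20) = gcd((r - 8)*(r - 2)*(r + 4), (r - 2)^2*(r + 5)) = r - 2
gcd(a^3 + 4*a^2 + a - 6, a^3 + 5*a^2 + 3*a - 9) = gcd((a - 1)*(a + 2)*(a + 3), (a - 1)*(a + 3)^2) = a^2 + 2*a - 3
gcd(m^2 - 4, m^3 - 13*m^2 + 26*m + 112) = m + 2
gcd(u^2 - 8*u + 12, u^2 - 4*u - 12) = u - 6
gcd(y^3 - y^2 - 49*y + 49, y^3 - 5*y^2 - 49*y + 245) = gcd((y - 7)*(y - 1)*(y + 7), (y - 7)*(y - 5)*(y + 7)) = y^2 - 49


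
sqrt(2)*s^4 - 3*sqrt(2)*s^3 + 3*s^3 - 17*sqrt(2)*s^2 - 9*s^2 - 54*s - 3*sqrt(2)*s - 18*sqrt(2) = (s - 6)*(s + 3)*(s + sqrt(2))*(sqrt(2)*s + 1)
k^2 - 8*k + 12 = (k - 6)*(k - 2)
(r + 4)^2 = r^2 + 8*r + 16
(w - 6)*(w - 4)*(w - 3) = w^3 - 13*w^2 + 54*w - 72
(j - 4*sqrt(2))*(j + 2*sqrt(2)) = j^2 - 2*sqrt(2)*j - 16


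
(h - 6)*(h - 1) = h^2 - 7*h + 6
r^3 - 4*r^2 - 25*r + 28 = (r - 7)*(r - 1)*(r + 4)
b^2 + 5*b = b*(b + 5)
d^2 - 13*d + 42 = (d - 7)*(d - 6)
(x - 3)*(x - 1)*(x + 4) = x^3 - 13*x + 12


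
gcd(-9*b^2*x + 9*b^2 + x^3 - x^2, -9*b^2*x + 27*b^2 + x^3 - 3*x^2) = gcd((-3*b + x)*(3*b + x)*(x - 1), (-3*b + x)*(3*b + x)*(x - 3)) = -9*b^2 + x^2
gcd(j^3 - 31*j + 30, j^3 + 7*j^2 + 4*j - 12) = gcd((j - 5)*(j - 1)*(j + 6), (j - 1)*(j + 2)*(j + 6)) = j^2 + 5*j - 6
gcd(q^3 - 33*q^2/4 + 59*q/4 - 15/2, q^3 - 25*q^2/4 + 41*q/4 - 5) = q^2 - 9*q/4 + 5/4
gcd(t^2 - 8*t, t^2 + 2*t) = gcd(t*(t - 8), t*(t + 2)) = t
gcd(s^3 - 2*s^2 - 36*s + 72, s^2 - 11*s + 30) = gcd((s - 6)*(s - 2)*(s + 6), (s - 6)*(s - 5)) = s - 6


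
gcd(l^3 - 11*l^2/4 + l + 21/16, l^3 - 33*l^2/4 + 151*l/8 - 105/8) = l^2 - 13*l/4 + 21/8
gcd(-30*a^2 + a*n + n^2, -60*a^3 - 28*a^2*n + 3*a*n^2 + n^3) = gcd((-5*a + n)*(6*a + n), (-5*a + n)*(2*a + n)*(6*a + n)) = 30*a^2 - a*n - n^2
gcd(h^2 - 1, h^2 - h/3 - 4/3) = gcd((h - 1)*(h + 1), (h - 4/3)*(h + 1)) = h + 1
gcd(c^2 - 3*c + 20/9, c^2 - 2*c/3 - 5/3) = c - 5/3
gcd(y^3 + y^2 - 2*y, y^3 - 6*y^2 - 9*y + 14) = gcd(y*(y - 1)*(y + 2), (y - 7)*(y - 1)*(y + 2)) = y^2 + y - 2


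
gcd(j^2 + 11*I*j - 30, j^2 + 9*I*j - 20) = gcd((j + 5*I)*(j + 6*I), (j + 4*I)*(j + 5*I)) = j + 5*I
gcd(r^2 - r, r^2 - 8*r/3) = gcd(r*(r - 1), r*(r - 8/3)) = r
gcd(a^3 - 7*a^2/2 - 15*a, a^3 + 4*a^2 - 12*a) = a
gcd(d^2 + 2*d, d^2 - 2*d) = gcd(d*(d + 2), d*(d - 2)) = d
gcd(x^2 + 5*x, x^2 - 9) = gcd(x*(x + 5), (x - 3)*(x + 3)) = 1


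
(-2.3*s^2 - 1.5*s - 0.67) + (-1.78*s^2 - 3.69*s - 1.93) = -4.08*s^2 - 5.19*s - 2.6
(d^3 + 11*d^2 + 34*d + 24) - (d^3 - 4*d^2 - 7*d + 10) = 15*d^2 + 41*d + 14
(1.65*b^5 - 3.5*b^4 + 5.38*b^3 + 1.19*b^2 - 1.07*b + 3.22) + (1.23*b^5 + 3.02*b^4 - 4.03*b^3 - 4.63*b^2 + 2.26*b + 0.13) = 2.88*b^5 - 0.48*b^4 + 1.35*b^3 - 3.44*b^2 + 1.19*b + 3.35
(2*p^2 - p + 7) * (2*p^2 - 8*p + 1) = 4*p^4 - 18*p^3 + 24*p^2 - 57*p + 7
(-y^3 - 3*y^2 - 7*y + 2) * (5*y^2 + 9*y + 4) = -5*y^5 - 24*y^4 - 66*y^3 - 65*y^2 - 10*y + 8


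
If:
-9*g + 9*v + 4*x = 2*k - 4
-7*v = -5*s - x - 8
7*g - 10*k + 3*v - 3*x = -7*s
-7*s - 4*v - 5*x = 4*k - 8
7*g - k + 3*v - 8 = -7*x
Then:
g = 29352/25609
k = 31707/25609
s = 423/25609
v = 28462/25609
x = -7753/25609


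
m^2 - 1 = (m - 1)*(m + 1)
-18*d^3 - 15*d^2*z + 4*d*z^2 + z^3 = (-3*d + z)*(d + z)*(6*d + z)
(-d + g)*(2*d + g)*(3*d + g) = -6*d^3 + d^2*g + 4*d*g^2 + g^3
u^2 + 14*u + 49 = (u + 7)^2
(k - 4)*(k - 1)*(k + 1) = k^3 - 4*k^2 - k + 4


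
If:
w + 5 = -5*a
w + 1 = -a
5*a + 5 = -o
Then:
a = -1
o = 0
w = 0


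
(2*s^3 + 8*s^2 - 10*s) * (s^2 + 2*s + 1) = 2*s^5 + 12*s^4 + 8*s^3 - 12*s^2 - 10*s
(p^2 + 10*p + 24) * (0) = 0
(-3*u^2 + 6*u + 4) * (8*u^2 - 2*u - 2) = -24*u^4 + 54*u^3 + 26*u^2 - 20*u - 8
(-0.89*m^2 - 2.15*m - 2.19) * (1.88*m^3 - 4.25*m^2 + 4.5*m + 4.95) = -1.6732*m^5 - 0.2595*m^4 + 1.0153*m^3 - 4.773*m^2 - 20.4975*m - 10.8405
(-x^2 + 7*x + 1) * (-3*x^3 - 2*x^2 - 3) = 3*x^5 - 19*x^4 - 17*x^3 + x^2 - 21*x - 3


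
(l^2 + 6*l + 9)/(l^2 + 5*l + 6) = (l + 3)/(l + 2)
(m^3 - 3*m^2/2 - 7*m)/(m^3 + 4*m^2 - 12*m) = (m^2 - 3*m/2 - 7)/(m^2 + 4*m - 12)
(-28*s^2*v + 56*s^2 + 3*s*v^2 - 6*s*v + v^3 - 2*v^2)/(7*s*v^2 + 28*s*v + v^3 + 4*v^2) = (-4*s*v + 8*s + v^2 - 2*v)/(v*(v + 4))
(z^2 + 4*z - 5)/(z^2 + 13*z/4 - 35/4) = 4*(z - 1)/(4*z - 7)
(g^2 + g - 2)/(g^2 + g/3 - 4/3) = 3*(g + 2)/(3*g + 4)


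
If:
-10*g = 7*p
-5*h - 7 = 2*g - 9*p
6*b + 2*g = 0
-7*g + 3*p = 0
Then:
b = 0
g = 0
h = -7/5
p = 0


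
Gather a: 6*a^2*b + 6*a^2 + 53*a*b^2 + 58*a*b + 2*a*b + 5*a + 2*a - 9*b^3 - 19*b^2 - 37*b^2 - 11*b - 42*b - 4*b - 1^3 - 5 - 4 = a^2*(6*b + 6) + a*(53*b^2 + 60*b + 7) - 9*b^3 - 56*b^2 - 57*b - 10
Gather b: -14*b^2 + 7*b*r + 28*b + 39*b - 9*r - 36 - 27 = -14*b^2 + b*(7*r + 67) - 9*r - 63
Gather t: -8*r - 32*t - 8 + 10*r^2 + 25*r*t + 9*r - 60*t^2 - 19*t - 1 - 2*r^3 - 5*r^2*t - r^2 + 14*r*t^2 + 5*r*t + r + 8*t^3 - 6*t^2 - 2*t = -2*r^3 + 9*r^2 + 2*r + 8*t^3 + t^2*(14*r - 66) + t*(-5*r^2 + 30*r - 53) - 9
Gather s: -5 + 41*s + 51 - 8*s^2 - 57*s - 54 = -8*s^2 - 16*s - 8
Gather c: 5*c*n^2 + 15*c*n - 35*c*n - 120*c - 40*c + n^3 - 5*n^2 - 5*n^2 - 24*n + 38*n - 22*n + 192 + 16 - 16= c*(5*n^2 - 20*n - 160) + n^3 - 10*n^2 - 8*n + 192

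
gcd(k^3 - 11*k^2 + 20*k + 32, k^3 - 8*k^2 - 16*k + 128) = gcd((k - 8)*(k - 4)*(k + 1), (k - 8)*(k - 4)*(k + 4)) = k^2 - 12*k + 32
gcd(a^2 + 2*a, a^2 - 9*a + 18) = 1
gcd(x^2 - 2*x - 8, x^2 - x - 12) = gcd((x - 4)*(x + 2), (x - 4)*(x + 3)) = x - 4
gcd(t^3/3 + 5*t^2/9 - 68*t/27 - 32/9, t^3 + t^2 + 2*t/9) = 1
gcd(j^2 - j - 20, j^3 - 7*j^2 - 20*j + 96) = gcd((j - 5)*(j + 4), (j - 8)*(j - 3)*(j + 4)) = j + 4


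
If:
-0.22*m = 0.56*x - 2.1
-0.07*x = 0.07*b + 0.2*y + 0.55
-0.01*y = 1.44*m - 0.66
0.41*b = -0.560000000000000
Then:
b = -1.37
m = 0.48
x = 3.56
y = -3.52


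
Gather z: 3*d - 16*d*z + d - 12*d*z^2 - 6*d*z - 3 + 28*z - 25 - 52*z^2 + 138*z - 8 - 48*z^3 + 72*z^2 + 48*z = 4*d - 48*z^3 + z^2*(20 - 12*d) + z*(214 - 22*d) - 36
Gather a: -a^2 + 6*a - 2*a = -a^2 + 4*a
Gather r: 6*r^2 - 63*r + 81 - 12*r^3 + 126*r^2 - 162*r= -12*r^3 + 132*r^2 - 225*r + 81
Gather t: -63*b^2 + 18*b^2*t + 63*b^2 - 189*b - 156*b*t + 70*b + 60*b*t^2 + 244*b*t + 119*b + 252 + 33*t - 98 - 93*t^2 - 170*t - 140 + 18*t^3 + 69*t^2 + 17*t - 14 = 18*t^3 + t^2*(60*b - 24) + t*(18*b^2 + 88*b - 120)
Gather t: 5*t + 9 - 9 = 5*t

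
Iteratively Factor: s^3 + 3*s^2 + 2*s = (s)*(s^2 + 3*s + 2) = s*(s + 1)*(s + 2)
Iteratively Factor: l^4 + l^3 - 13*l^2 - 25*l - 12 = (l + 3)*(l^3 - 2*l^2 - 7*l - 4) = (l - 4)*(l + 3)*(l^2 + 2*l + 1) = (l - 4)*(l + 1)*(l + 3)*(l + 1)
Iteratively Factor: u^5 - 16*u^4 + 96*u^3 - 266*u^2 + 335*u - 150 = (u - 5)*(u^4 - 11*u^3 + 41*u^2 - 61*u + 30) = (u - 5)*(u - 3)*(u^3 - 8*u^2 + 17*u - 10) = (u - 5)*(u - 3)*(u - 1)*(u^2 - 7*u + 10) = (u - 5)^2*(u - 3)*(u - 1)*(u - 2)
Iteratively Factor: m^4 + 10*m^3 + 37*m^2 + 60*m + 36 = (m + 3)*(m^3 + 7*m^2 + 16*m + 12) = (m + 2)*(m + 3)*(m^2 + 5*m + 6) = (m + 2)*(m + 3)^2*(m + 2)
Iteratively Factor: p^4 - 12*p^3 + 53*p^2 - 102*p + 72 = (p - 4)*(p^3 - 8*p^2 + 21*p - 18) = (p - 4)*(p - 3)*(p^2 - 5*p + 6) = (p - 4)*(p - 3)*(p - 2)*(p - 3)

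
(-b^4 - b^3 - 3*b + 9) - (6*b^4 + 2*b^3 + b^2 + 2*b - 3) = -7*b^4 - 3*b^3 - b^2 - 5*b + 12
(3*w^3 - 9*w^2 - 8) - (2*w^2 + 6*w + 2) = 3*w^3 - 11*w^2 - 6*w - 10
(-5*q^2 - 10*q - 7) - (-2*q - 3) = -5*q^2 - 8*q - 4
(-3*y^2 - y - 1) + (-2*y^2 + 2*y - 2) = -5*y^2 + y - 3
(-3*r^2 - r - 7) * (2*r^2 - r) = -6*r^4 + r^3 - 13*r^2 + 7*r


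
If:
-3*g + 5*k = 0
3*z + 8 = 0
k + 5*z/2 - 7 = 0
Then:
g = 205/9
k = 41/3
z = -8/3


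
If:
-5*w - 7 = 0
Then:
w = -7/5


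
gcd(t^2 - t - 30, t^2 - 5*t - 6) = t - 6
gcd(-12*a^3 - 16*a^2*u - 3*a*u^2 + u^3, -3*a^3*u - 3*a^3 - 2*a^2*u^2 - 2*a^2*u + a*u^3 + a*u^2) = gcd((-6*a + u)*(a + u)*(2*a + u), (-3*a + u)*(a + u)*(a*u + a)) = a + u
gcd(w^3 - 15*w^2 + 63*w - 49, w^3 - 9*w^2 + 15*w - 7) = w^2 - 8*w + 7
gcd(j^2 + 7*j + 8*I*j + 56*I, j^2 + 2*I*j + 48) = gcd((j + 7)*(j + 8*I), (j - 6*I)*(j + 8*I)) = j + 8*I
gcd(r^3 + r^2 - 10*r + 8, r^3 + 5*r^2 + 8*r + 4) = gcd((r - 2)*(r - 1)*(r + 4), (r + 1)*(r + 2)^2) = 1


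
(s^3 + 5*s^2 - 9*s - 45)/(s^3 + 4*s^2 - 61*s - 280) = (s^2 - 9)/(s^2 - s - 56)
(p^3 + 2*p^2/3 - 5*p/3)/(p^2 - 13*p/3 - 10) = p*(p - 1)/(p - 6)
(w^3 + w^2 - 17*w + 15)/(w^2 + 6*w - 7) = (w^2 + 2*w - 15)/(w + 7)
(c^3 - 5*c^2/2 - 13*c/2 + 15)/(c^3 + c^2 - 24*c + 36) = (c + 5/2)/(c + 6)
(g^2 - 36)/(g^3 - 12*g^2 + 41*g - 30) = (g + 6)/(g^2 - 6*g + 5)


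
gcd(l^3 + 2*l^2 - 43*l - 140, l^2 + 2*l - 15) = l + 5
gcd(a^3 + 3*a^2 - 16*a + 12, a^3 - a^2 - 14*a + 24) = a - 2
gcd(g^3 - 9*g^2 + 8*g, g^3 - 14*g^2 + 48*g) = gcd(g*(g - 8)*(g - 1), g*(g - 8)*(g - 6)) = g^2 - 8*g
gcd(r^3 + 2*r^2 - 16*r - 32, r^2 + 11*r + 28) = r + 4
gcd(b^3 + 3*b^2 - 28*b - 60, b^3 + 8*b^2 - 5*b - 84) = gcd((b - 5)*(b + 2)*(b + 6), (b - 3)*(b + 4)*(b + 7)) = 1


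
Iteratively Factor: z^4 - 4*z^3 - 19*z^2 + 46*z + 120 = (z - 5)*(z^3 + z^2 - 14*z - 24) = (z - 5)*(z + 3)*(z^2 - 2*z - 8) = (z - 5)*(z - 4)*(z + 3)*(z + 2)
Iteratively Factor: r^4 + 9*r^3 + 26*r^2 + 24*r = (r + 4)*(r^3 + 5*r^2 + 6*r) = (r + 2)*(r + 4)*(r^2 + 3*r) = (r + 2)*(r + 3)*(r + 4)*(r)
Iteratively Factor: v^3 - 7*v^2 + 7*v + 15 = (v - 5)*(v^2 - 2*v - 3) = (v - 5)*(v + 1)*(v - 3)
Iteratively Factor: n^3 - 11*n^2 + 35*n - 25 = (n - 1)*(n^2 - 10*n + 25) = (n - 5)*(n - 1)*(n - 5)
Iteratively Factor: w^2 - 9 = (w - 3)*(w + 3)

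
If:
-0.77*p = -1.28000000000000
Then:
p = 1.66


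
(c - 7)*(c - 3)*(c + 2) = c^3 - 8*c^2 + c + 42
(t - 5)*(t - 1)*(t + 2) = t^3 - 4*t^2 - 7*t + 10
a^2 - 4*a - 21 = (a - 7)*(a + 3)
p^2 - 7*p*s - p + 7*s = (p - 1)*(p - 7*s)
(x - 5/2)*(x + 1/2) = x^2 - 2*x - 5/4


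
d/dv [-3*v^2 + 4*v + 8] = 4 - 6*v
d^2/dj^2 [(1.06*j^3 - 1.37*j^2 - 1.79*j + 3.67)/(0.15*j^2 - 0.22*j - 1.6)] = (2.77555756156289e-17*j^5 - 1.11022302462516e-16*j^4 + 0.440438000000001*j^3 + 0.76137*j^2 + 12.97734*j - 3.637384)/(0.003375*j^6 - 0.01485*j^5 - 0.08622*j^4 + 0.306152*j^3 + 0.91968*j^2 - 1.6896*j - 4.096)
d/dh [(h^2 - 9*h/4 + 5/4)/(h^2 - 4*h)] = (-7*h^2 - 10*h + 20)/(4*h^2*(h^2 - 8*h + 16))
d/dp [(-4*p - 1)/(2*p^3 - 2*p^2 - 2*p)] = (8*p^3 - p^2 - 2*p - 1)/(2*p^2*(p^4 - 2*p^3 - p^2 + 2*p + 1))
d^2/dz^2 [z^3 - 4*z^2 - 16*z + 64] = 6*z - 8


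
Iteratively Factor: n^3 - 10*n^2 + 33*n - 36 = (n - 4)*(n^2 - 6*n + 9) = (n - 4)*(n - 3)*(n - 3)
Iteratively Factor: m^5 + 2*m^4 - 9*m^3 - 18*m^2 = (m)*(m^4 + 2*m^3 - 9*m^2 - 18*m) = m*(m + 2)*(m^3 - 9*m) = m^2*(m + 2)*(m^2 - 9) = m^2*(m - 3)*(m + 2)*(m + 3)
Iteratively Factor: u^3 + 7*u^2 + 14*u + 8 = (u + 1)*(u^2 + 6*u + 8) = (u + 1)*(u + 2)*(u + 4)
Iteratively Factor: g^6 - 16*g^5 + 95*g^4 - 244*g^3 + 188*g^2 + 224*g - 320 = (g - 2)*(g^5 - 14*g^4 + 67*g^3 - 110*g^2 - 32*g + 160) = (g - 5)*(g - 2)*(g^4 - 9*g^3 + 22*g^2 - 32) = (g - 5)*(g - 4)*(g - 2)*(g^3 - 5*g^2 + 2*g + 8) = (g - 5)*(g - 4)^2*(g - 2)*(g^2 - g - 2) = (g - 5)*(g - 4)^2*(g - 2)*(g + 1)*(g - 2)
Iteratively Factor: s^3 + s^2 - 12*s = (s + 4)*(s^2 - 3*s) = (s - 3)*(s + 4)*(s)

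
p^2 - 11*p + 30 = (p - 6)*(p - 5)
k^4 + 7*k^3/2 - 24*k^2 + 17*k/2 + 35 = (k - 5/2)*(k - 2)*(k + 1)*(k + 7)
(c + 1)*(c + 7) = c^2 + 8*c + 7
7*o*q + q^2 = q*(7*o + q)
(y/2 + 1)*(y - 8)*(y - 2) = y^3/2 - 4*y^2 - 2*y + 16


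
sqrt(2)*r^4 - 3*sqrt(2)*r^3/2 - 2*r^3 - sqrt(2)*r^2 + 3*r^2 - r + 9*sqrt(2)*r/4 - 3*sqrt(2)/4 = (r - 1)*(r - 1/2)*(r - 3*sqrt(2)/2)*(sqrt(2)*r + 1)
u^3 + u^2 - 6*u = u*(u - 2)*(u + 3)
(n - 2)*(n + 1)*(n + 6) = n^3 + 5*n^2 - 8*n - 12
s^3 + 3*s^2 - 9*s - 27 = (s - 3)*(s + 3)^2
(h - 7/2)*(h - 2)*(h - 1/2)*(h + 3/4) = h^4 - 21*h^3/4 + 21*h^2/4 + 61*h/16 - 21/8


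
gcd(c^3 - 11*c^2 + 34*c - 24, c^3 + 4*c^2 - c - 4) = c - 1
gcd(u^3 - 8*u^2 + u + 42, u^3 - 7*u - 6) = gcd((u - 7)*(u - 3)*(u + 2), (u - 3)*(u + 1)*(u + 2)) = u^2 - u - 6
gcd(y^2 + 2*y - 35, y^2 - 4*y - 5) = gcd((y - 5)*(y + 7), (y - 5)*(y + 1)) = y - 5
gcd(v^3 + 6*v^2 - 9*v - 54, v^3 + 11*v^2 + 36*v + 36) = v^2 + 9*v + 18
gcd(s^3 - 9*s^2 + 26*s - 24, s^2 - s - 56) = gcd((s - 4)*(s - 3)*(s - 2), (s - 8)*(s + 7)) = 1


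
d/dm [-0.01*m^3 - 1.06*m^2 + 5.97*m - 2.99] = -0.03*m^2 - 2.12*m + 5.97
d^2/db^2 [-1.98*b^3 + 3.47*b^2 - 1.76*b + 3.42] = 6.94 - 11.88*b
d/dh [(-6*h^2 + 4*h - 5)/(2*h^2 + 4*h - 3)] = 8*(-4*h^2 + 7*h + 1)/(4*h^4 + 16*h^3 + 4*h^2 - 24*h + 9)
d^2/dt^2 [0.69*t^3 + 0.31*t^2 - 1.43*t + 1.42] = 4.14*t + 0.62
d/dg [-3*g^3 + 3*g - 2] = 3 - 9*g^2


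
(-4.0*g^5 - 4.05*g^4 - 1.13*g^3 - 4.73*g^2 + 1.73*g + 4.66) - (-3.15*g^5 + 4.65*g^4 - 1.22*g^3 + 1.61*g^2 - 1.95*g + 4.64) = -0.85*g^5 - 8.7*g^4 + 0.0900000000000001*g^3 - 6.34*g^2 + 3.68*g + 0.0200000000000005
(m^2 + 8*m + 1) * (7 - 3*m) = -3*m^3 - 17*m^2 + 53*m + 7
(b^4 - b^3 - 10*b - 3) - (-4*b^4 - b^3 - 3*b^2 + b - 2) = 5*b^4 + 3*b^2 - 11*b - 1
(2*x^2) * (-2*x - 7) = -4*x^3 - 14*x^2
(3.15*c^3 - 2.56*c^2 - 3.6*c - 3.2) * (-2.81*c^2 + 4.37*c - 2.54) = -8.8515*c^5 + 20.9591*c^4 - 9.0722*c^3 - 0.2376*c^2 - 4.84*c + 8.128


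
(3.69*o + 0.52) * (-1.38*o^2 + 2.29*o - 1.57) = -5.0922*o^3 + 7.7325*o^2 - 4.6025*o - 0.8164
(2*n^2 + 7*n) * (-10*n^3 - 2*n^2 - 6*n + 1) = -20*n^5 - 74*n^4 - 26*n^3 - 40*n^2 + 7*n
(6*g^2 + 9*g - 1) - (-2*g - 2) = 6*g^2 + 11*g + 1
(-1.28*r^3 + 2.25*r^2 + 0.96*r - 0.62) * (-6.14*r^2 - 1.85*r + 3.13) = 7.8592*r^5 - 11.447*r^4 - 14.0633*r^3 + 9.0733*r^2 + 4.1518*r - 1.9406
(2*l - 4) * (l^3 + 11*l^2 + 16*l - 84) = 2*l^4 + 18*l^3 - 12*l^2 - 232*l + 336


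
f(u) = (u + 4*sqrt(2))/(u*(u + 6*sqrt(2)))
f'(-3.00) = -0.09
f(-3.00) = -0.16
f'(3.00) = -0.08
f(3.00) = 0.25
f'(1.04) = -0.62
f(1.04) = 0.68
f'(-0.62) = -1.74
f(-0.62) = -1.03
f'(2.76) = -0.09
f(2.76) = 0.27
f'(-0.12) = -46.30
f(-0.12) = -5.52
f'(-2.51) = -0.12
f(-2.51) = -0.21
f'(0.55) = -2.21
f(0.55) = 1.25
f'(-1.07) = -0.59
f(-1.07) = -0.58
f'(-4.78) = -0.05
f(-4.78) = -0.05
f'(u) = -(u + 4*sqrt(2))/(u*(u + 6*sqrt(2))^2) + 1/(u*(u + 6*sqrt(2))) - (u + 4*sqrt(2))/(u^2*(u + 6*sqrt(2)))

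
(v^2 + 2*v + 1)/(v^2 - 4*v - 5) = (v + 1)/(v - 5)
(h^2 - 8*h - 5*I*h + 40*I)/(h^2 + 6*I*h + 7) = (h^2 - 8*h - 5*I*h + 40*I)/(h^2 + 6*I*h + 7)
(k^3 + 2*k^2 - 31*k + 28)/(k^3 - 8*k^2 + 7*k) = (k^2 + 3*k - 28)/(k*(k - 7))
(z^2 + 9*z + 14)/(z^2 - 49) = (z + 2)/(z - 7)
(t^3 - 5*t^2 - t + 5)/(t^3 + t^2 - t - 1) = (t - 5)/(t + 1)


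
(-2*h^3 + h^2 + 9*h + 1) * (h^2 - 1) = -2*h^5 + h^4 + 11*h^3 - 9*h - 1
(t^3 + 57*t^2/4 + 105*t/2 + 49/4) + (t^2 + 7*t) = t^3 + 61*t^2/4 + 119*t/2 + 49/4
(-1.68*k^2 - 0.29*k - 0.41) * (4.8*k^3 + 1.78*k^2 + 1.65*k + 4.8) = -8.064*k^5 - 4.3824*k^4 - 5.2562*k^3 - 9.2723*k^2 - 2.0685*k - 1.968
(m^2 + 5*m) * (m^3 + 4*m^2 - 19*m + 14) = m^5 + 9*m^4 + m^3 - 81*m^2 + 70*m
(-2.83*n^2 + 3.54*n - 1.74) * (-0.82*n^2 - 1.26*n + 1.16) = 2.3206*n^4 + 0.663*n^3 - 6.3164*n^2 + 6.2988*n - 2.0184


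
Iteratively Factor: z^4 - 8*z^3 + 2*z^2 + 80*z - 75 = (z - 5)*(z^3 - 3*z^2 - 13*z + 15) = (z - 5)^2*(z^2 + 2*z - 3) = (z - 5)^2*(z - 1)*(z + 3)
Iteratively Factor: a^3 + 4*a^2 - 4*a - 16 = (a + 4)*(a^2 - 4) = (a + 2)*(a + 4)*(a - 2)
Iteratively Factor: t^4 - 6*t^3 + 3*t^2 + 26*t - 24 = (t - 4)*(t^3 - 2*t^2 - 5*t + 6) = (t - 4)*(t - 3)*(t^2 + t - 2) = (t - 4)*(t - 3)*(t - 1)*(t + 2)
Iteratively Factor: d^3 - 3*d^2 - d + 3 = (d - 1)*(d^2 - 2*d - 3) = (d - 3)*(d - 1)*(d + 1)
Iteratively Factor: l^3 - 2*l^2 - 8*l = (l + 2)*(l^2 - 4*l) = (l - 4)*(l + 2)*(l)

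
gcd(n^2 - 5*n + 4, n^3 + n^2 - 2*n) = n - 1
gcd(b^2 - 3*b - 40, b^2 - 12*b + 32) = b - 8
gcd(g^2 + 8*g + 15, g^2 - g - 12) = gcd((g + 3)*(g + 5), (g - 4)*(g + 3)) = g + 3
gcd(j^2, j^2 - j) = j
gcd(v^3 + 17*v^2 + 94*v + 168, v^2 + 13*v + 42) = v^2 + 13*v + 42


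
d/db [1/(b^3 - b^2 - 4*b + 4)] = (-3*b^2 + 2*b + 4)/(b^3 - b^2 - 4*b + 4)^2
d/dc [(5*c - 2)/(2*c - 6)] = -13/(2*(c - 3)^2)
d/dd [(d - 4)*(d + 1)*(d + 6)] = 3*d^2 + 6*d - 22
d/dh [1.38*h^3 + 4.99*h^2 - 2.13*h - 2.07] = 4.14*h^2 + 9.98*h - 2.13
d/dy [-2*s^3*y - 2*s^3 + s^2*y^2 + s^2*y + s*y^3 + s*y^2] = s*(-2*s^2 + 2*s*y + s + 3*y^2 + 2*y)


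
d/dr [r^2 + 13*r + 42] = 2*r + 13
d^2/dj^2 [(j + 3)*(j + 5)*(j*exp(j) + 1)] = j^3*exp(j) + 14*j^2*exp(j) + 53*j*exp(j) + 46*exp(j) + 2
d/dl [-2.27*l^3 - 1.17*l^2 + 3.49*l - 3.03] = -6.81*l^2 - 2.34*l + 3.49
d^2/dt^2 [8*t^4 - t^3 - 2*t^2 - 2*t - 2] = 96*t^2 - 6*t - 4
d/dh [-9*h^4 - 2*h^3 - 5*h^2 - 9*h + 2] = -36*h^3 - 6*h^2 - 10*h - 9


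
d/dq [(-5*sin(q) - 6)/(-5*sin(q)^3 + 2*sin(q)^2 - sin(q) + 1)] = (-50*sin(q)^3 - 80*sin(q)^2 + 24*sin(q) - 11)*cos(q)/(5*sin(q)^3 - 2*sin(q)^2 + sin(q) - 1)^2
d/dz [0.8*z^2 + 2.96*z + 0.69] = 1.6*z + 2.96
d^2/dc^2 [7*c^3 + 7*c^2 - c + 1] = 42*c + 14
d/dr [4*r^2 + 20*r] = 8*r + 20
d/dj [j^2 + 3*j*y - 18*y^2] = 2*j + 3*y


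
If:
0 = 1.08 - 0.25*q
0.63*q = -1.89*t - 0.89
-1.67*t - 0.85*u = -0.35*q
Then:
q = 4.32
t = -1.91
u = 5.53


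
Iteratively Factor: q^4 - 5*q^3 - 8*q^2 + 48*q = (q)*(q^3 - 5*q^2 - 8*q + 48) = q*(q - 4)*(q^2 - q - 12) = q*(q - 4)*(q + 3)*(q - 4)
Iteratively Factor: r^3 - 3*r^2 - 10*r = (r + 2)*(r^2 - 5*r) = r*(r + 2)*(r - 5)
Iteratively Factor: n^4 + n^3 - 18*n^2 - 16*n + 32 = (n + 2)*(n^3 - n^2 - 16*n + 16) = (n - 4)*(n + 2)*(n^2 + 3*n - 4) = (n - 4)*(n - 1)*(n + 2)*(n + 4)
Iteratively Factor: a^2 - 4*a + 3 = (a - 3)*(a - 1)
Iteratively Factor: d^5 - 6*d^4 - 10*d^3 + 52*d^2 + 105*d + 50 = (d + 1)*(d^4 - 7*d^3 - 3*d^2 + 55*d + 50) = (d + 1)*(d + 2)*(d^3 - 9*d^2 + 15*d + 25) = (d - 5)*(d + 1)*(d + 2)*(d^2 - 4*d - 5) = (d - 5)*(d + 1)^2*(d + 2)*(d - 5)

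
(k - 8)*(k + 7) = k^2 - k - 56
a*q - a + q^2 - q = (a + q)*(q - 1)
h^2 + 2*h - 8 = (h - 2)*(h + 4)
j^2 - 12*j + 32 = (j - 8)*(j - 4)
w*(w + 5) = w^2 + 5*w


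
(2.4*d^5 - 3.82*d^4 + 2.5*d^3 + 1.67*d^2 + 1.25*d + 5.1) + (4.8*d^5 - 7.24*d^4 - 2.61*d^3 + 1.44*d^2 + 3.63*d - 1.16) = 7.2*d^5 - 11.06*d^4 - 0.11*d^3 + 3.11*d^2 + 4.88*d + 3.94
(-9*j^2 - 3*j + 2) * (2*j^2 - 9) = -18*j^4 - 6*j^3 + 85*j^2 + 27*j - 18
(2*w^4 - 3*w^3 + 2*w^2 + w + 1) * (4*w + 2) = 8*w^5 - 8*w^4 + 2*w^3 + 8*w^2 + 6*w + 2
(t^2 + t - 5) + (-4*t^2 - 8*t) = -3*t^2 - 7*t - 5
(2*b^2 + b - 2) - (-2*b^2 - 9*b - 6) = 4*b^2 + 10*b + 4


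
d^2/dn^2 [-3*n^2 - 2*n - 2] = -6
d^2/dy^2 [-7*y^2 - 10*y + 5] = -14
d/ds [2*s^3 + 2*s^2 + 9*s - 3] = 6*s^2 + 4*s + 9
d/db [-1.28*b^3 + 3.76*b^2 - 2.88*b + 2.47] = -3.84*b^2 + 7.52*b - 2.88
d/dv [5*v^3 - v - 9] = 15*v^2 - 1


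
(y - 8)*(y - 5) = y^2 - 13*y + 40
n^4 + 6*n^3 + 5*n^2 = n^2*(n + 1)*(n + 5)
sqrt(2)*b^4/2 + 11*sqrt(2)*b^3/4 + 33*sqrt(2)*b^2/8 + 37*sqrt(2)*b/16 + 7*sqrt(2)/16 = (b + 1/2)^2*(b + 7/2)*(sqrt(2)*b/2 + sqrt(2)/2)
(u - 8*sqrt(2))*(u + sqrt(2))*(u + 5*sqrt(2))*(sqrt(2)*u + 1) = sqrt(2)*u^4 - 3*u^3 - 88*sqrt(2)*u^2 - 246*u - 80*sqrt(2)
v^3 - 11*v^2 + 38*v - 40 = (v - 5)*(v - 4)*(v - 2)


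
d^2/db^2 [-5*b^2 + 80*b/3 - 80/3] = -10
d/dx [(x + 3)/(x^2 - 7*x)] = (-x^2 - 6*x + 21)/(x^2*(x^2 - 14*x + 49))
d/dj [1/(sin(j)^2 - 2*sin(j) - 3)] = 2*(1 - sin(j))*cos(j)/((sin(j) - 3)^2*(sin(j) + 1)^2)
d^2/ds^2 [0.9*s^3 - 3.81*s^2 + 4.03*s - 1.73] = 5.4*s - 7.62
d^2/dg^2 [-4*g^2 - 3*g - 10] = -8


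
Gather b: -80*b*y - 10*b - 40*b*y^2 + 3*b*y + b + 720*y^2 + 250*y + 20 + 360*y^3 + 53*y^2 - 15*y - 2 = b*(-40*y^2 - 77*y - 9) + 360*y^3 + 773*y^2 + 235*y + 18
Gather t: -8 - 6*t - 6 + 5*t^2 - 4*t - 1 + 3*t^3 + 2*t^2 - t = 3*t^3 + 7*t^2 - 11*t - 15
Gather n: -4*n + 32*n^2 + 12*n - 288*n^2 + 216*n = -256*n^2 + 224*n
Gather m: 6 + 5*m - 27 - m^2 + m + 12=-m^2 + 6*m - 9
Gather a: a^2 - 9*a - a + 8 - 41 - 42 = a^2 - 10*a - 75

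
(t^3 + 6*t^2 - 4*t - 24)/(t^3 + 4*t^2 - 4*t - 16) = (t + 6)/(t + 4)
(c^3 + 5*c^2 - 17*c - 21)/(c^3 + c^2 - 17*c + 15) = (c^2 + 8*c + 7)/(c^2 + 4*c - 5)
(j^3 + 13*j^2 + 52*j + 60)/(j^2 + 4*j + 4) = (j^2 + 11*j + 30)/(j + 2)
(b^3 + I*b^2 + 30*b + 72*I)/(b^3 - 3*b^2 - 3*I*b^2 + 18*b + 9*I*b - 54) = (b + 4*I)/(b - 3)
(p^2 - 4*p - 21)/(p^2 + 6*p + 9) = (p - 7)/(p + 3)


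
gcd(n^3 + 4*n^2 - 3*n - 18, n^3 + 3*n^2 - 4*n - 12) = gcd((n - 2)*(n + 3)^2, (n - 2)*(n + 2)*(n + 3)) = n^2 + n - 6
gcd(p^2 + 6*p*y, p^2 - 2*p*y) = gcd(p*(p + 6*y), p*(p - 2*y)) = p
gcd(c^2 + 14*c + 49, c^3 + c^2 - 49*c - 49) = c + 7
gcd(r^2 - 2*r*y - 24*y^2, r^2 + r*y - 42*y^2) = -r + 6*y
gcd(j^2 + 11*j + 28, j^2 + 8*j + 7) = j + 7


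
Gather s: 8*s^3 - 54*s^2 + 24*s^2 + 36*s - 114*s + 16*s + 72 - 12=8*s^3 - 30*s^2 - 62*s + 60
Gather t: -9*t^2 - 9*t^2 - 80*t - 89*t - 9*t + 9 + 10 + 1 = -18*t^2 - 178*t + 20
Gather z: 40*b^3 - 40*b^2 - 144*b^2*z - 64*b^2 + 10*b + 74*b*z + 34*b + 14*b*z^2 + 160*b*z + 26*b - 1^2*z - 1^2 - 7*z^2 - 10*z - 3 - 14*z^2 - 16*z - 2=40*b^3 - 104*b^2 + 70*b + z^2*(14*b - 21) + z*(-144*b^2 + 234*b - 27) - 6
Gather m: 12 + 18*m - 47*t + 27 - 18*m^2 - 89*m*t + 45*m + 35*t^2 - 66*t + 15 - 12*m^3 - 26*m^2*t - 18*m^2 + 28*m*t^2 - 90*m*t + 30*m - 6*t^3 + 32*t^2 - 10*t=-12*m^3 + m^2*(-26*t - 36) + m*(28*t^2 - 179*t + 93) - 6*t^3 + 67*t^2 - 123*t + 54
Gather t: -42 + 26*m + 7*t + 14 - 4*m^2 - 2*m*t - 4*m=-4*m^2 + 22*m + t*(7 - 2*m) - 28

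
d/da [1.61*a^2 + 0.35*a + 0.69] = 3.22*a + 0.35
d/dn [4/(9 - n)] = 4/(n - 9)^2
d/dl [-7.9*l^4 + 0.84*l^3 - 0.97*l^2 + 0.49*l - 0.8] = -31.6*l^3 + 2.52*l^2 - 1.94*l + 0.49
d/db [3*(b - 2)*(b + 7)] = 6*b + 15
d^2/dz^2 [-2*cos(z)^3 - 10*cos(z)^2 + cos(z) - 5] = cos(z)/2 + 20*cos(2*z) + 9*cos(3*z)/2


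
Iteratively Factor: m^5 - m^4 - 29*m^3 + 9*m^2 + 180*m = (m - 3)*(m^4 + 2*m^3 - 23*m^2 - 60*m) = (m - 3)*(m + 4)*(m^3 - 2*m^2 - 15*m) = (m - 3)*(m + 3)*(m + 4)*(m^2 - 5*m) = (m - 5)*(m - 3)*(m + 3)*(m + 4)*(m)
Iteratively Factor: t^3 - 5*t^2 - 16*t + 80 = (t - 4)*(t^2 - t - 20) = (t - 5)*(t - 4)*(t + 4)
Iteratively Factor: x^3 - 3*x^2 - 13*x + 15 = (x - 1)*(x^2 - 2*x - 15) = (x - 1)*(x + 3)*(x - 5)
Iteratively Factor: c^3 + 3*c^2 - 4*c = (c)*(c^2 + 3*c - 4) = c*(c + 4)*(c - 1)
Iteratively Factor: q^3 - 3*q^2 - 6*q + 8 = (q - 1)*(q^2 - 2*q - 8) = (q - 4)*(q - 1)*(q + 2)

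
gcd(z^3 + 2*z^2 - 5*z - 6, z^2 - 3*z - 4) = z + 1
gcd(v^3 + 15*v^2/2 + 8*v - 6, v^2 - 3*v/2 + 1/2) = v - 1/2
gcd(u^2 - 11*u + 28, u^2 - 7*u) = u - 7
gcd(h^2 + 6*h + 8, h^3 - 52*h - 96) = h + 2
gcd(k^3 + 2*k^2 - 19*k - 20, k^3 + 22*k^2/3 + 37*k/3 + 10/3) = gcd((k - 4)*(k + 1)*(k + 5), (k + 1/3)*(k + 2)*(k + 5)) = k + 5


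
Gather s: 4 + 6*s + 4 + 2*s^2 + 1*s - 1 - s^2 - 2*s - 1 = s^2 + 5*s + 6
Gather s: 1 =1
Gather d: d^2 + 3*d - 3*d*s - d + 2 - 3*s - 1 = d^2 + d*(2 - 3*s) - 3*s + 1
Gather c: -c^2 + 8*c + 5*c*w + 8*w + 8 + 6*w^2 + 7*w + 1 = -c^2 + c*(5*w + 8) + 6*w^2 + 15*w + 9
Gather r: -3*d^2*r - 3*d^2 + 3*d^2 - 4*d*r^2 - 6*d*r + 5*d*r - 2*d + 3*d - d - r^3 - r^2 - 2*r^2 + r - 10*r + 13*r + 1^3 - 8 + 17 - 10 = -r^3 + r^2*(-4*d - 3) + r*(-3*d^2 - d + 4)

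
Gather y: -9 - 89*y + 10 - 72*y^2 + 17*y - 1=-72*y^2 - 72*y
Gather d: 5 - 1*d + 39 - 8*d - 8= 36 - 9*d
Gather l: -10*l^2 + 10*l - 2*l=-10*l^2 + 8*l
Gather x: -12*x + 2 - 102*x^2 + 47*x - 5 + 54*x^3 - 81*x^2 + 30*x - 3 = 54*x^3 - 183*x^2 + 65*x - 6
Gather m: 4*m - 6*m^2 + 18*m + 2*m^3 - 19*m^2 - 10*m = 2*m^3 - 25*m^2 + 12*m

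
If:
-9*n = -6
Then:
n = 2/3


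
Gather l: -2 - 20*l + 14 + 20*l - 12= 0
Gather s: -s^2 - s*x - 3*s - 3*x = -s^2 + s*(-x - 3) - 3*x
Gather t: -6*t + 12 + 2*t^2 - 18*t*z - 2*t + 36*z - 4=2*t^2 + t*(-18*z - 8) + 36*z + 8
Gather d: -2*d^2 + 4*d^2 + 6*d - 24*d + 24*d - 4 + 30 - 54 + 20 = 2*d^2 + 6*d - 8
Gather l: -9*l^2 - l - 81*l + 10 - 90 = -9*l^2 - 82*l - 80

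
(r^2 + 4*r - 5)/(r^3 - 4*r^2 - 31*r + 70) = (r - 1)/(r^2 - 9*r + 14)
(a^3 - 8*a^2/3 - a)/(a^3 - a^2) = (a^2 - 8*a/3 - 1)/(a*(a - 1))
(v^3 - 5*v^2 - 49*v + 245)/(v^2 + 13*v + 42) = (v^2 - 12*v + 35)/(v + 6)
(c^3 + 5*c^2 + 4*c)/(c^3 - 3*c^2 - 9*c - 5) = c*(c + 4)/(c^2 - 4*c - 5)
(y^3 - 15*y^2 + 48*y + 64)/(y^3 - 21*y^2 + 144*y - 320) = (y + 1)/(y - 5)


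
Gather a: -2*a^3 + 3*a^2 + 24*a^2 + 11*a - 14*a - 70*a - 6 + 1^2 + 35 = -2*a^3 + 27*a^2 - 73*a + 30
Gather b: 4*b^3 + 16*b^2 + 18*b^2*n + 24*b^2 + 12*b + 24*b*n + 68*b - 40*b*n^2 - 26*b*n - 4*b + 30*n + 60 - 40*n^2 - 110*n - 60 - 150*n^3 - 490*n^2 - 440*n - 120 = 4*b^3 + b^2*(18*n + 40) + b*(-40*n^2 - 2*n + 76) - 150*n^3 - 530*n^2 - 520*n - 120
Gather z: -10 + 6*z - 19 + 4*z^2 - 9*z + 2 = 4*z^2 - 3*z - 27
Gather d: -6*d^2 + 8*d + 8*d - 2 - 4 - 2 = -6*d^2 + 16*d - 8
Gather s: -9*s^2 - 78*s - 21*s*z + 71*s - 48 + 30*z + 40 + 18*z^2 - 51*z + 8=-9*s^2 + s*(-21*z - 7) + 18*z^2 - 21*z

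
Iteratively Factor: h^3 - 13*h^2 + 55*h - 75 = (h - 3)*(h^2 - 10*h + 25) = (h - 5)*(h - 3)*(h - 5)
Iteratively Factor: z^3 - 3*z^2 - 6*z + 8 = (z - 4)*(z^2 + z - 2) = (z - 4)*(z + 2)*(z - 1)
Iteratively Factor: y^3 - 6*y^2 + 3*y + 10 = (y - 2)*(y^2 - 4*y - 5) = (y - 5)*(y - 2)*(y + 1)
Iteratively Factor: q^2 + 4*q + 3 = (q + 3)*(q + 1)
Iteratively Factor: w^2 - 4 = (w + 2)*(w - 2)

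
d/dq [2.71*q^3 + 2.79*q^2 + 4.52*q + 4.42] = 8.13*q^2 + 5.58*q + 4.52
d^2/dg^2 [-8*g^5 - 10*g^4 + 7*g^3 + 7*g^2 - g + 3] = -160*g^3 - 120*g^2 + 42*g + 14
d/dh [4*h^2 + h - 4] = 8*h + 1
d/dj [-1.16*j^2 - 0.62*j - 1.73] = -2.32*j - 0.62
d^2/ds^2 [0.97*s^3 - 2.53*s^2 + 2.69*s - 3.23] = 5.82*s - 5.06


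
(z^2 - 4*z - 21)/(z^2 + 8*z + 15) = (z - 7)/(z + 5)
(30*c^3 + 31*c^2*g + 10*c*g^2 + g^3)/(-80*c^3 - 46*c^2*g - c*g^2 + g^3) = (-3*c - g)/(8*c - g)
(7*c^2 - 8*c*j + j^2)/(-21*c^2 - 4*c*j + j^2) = (-c + j)/(3*c + j)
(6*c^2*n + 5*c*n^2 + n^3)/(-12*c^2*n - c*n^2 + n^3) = (-2*c - n)/(4*c - n)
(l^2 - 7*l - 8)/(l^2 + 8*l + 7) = (l - 8)/(l + 7)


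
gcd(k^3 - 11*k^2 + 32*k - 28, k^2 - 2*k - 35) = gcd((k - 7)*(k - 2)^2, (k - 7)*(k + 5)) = k - 7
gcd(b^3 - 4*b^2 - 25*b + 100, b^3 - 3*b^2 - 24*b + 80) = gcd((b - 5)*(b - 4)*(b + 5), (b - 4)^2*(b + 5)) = b^2 + b - 20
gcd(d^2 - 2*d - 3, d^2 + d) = d + 1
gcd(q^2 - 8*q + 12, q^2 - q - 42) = 1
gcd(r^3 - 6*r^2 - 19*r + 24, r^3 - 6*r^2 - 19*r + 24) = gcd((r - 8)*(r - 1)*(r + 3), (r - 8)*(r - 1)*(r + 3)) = r^3 - 6*r^2 - 19*r + 24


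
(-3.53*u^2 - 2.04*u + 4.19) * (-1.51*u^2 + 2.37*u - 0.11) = 5.3303*u^4 - 5.2857*u^3 - 10.7734*u^2 + 10.1547*u - 0.4609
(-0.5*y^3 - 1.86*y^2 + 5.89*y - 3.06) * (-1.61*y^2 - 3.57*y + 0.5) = 0.805*y^5 + 4.7796*y^4 - 3.0927*y^3 - 17.0307*y^2 + 13.8692*y - 1.53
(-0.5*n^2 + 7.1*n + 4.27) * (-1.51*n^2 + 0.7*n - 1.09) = 0.755*n^4 - 11.071*n^3 - 0.9327*n^2 - 4.75*n - 4.6543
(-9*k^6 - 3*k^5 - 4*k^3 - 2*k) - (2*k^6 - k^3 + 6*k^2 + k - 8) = -11*k^6 - 3*k^5 - 3*k^3 - 6*k^2 - 3*k + 8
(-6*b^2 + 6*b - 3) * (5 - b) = 6*b^3 - 36*b^2 + 33*b - 15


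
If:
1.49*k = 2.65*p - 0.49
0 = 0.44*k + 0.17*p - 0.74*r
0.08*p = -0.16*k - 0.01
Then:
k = -0.12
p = 0.12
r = -0.05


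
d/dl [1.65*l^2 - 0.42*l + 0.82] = 3.3*l - 0.42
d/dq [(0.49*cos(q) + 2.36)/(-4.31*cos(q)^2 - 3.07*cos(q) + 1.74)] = (2.1119*sin(q)^2 - 20.3432*cos(q) - 10.2097)*sin(q)/(4.31*cos(q)^2 + 3.07*cos(q) - 1.74)^2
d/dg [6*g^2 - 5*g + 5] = 12*g - 5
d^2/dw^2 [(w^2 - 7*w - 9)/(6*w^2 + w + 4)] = 2*(-258*w^3 - 1044*w^2 + 342*w + 251)/(216*w^6 + 108*w^5 + 450*w^4 + 145*w^3 + 300*w^2 + 48*w + 64)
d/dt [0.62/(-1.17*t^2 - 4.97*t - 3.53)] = (1.4508*t + 3.0814)/(1.17*t^2 + 4.97*t + 3.53)^2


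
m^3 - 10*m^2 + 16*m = m*(m - 8)*(m - 2)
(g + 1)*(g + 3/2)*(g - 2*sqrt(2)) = g^3 - 2*sqrt(2)*g^2 + 5*g^2/2 - 5*sqrt(2)*g + 3*g/2 - 3*sqrt(2)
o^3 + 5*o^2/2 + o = o*(o + 1/2)*(o + 2)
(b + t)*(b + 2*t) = b^2 + 3*b*t + 2*t^2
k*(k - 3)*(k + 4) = k^3 + k^2 - 12*k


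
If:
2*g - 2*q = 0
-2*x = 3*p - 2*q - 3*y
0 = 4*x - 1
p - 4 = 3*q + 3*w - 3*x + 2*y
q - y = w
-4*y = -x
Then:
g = -79/128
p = -33/64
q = -79/128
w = -87/128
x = 1/4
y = 1/16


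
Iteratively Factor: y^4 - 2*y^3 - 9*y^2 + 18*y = (y - 2)*(y^3 - 9*y) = (y - 2)*(y + 3)*(y^2 - 3*y) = y*(y - 2)*(y + 3)*(y - 3)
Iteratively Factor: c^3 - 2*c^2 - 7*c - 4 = (c + 1)*(c^2 - 3*c - 4) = (c + 1)^2*(c - 4)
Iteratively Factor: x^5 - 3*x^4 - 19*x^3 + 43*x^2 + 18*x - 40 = (x - 5)*(x^4 + 2*x^3 - 9*x^2 - 2*x + 8) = (x - 5)*(x - 1)*(x^3 + 3*x^2 - 6*x - 8) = (x - 5)*(x - 1)*(x + 1)*(x^2 + 2*x - 8) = (x - 5)*(x - 1)*(x + 1)*(x + 4)*(x - 2)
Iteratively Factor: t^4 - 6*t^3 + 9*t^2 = (t)*(t^3 - 6*t^2 + 9*t) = t*(t - 3)*(t^2 - 3*t) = t^2*(t - 3)*(t - 3)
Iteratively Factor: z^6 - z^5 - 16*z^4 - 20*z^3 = (z + 2)*(z^5 - 3*z^4 - 10*z^3) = z*(z + 2)*(z^4 - 3*z^3 - 10*z^2) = z^2*(z + 2)*(z^3 - 3*z^2 - 10*z) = z^2*(z + 2)^2*(z^2 - 5*z) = z^2*(z - 5)*(z + 2)^2*(z)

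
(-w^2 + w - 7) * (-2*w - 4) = 2*w^3 + 2*w^2 + 10*w + 28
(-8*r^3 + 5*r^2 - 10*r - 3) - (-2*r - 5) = -8*r^3 + 5*r^2 - 8*r + 2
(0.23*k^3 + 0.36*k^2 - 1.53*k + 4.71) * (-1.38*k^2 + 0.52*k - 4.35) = -0.3174*k^5 - 0.3772*k^4 + 1.2981*k^3 - 8.8614*k^2 + 9.1047*k - 20.4885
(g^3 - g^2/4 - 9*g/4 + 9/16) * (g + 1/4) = g^4 - 37*g^2/16 + 9/64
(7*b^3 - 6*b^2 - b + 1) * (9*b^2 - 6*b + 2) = 63*b^5 - 96*b^4 + 41*b^3 + 3*b^2 - 8*b + 2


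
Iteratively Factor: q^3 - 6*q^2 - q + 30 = (q + 2)*(q^2 - 8*q + 15) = (q - 3)*(q + 2)*(q - 5)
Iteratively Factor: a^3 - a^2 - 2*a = (a - 2)*(a^2 + a) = (a - 2)*(a + 1)*(a)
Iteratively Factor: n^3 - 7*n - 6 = (n - 3)*(n^2 + 3*n + 2) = (n - 3)*(n + 1)*(n + 2)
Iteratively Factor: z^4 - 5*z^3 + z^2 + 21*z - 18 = (z + 2)*(z^3 - 7*z^2 + 15*z - 9) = (z - 3)*(z + 2)*(z^2 - 4*z + 3) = (z - 3)*(z - 1)*(z + 2)*(z - 3)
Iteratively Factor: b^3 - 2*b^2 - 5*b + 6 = (b - 3)*(b^2 + b - 2) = (b - 3)*(b + 2)*(b - 1)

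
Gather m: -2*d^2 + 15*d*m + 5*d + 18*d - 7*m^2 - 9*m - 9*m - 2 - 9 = -2*d^2 + 23*d - 7*m^2 + m*(15*d - 18) - 11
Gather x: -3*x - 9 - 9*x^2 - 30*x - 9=-9*x^2 - 33*x - 18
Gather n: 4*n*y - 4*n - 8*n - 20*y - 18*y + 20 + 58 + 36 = n*(4*y - 12) - 38*y + 114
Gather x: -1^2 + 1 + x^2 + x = x^2 + x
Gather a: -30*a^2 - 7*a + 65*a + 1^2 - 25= -30*a^2 + 58*a - 24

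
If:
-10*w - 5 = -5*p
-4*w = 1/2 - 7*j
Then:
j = 4*w/7 + 1/14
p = 2*w + 1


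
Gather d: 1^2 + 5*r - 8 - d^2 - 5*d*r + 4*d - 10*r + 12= -d^2 + d*(4 - 5*r) - 5*r + 5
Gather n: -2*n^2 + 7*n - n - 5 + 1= -2*n^2 + 6*n - 4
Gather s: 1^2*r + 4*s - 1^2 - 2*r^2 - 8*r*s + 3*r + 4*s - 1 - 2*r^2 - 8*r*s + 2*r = -4*r^2 + 6*r + s*(8 - 16*r) - 2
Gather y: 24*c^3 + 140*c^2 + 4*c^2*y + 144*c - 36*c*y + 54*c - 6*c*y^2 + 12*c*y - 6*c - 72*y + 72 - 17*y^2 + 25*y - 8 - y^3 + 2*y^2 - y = 24*c^3 + 140*c^2 + 192*c - y^3 + y^2*(-6*c - 15) + y*(4*c^2 - 24*c - 48) + 64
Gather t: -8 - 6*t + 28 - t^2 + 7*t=-t^2 + t + 20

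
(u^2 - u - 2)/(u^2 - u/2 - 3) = 2*(u + 1)/(2*u + 3)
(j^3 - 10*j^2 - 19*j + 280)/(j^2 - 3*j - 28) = (j^2 - 3*j - 40)/(j + 4)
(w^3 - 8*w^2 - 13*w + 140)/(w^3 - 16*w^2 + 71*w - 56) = (w^2 - w - 20)/(w^2 - 9*w + 8)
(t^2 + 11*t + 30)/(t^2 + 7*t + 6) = (t + 5)/(t + 1)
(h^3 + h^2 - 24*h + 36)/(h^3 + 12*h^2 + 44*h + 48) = (h^2 - 5*h + 6)/(h^2 + 6*h + 8)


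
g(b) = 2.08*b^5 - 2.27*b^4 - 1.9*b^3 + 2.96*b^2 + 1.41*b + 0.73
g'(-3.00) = 1019.91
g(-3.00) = -614.87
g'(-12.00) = 230454.21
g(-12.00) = -560948.03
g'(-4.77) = 6212.97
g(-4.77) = -6043.96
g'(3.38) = 963.06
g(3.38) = 587.26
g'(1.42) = 14.61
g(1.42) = 6.04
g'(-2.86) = 846.09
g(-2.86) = -484.53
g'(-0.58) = -0.99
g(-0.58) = 0.89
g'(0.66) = 2.20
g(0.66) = 2.23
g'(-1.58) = 78.45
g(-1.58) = -21.24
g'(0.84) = 2.16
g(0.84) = 2.62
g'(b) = 10.4*b^4 - 9.08*b^3 - 5.7*b^2 + 5.92*b + 1.41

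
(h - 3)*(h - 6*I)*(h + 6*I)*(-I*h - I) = -I*h^4 + 2*I*h^3 - 33*I*h^2 + 72*I*h + 108*I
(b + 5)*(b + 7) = b^2 + 12*b + 35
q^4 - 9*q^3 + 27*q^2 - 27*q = q*(q - 3)^3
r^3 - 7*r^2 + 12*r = r*(r - 4)*(r - 3)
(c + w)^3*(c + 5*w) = c^4 + 8*c^3*w + 18*c^2*w^2 + 16*c*w^3 + 5*w^4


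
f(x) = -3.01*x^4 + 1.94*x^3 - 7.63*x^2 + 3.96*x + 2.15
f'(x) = -12.04*x^3 + 5.82*x^2 - 15.26*x + 3.96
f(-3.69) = -771.87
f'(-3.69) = 744.45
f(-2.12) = -119.82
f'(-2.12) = 177.19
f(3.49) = -441.05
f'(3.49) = -490.21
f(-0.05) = 1.93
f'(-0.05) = 4.74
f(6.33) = -4619.06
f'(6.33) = -2913.21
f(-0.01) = 2.11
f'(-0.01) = 4.11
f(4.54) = -1234.36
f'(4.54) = -1072.02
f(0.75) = 0.69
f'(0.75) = -9.29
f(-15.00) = -160702.75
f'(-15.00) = 42177.36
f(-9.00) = -21814.39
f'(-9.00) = 9389.88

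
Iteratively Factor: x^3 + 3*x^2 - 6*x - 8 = (x + 4)*(x^2 - x - 2) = (x - 2)*(x + 4)*(x + 1)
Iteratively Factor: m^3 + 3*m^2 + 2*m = (m + 1)*(m^2 + 2*m) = m*(m + 1)*(m + 2)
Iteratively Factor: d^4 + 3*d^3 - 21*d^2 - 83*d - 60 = (d + 3)*(d^3 - 21*d - 20) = (d + 3)*(d + 4)*(d^2 - 4*d - 5) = (d + 1)*(d + 3)*(d + 4)*(d - 5)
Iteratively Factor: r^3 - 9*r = (r + 3)*(r^2 - 3*r) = r*(r + 3)*(r - 3)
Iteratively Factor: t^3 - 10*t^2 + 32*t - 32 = (t - 4)*(t^2 - 6*t + 8) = (t - 4)*(t - 2)*(t - 4)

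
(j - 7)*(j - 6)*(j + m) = j^3 + j^2*m - 13*j^2 - 13*j*m + 42*j + 42*m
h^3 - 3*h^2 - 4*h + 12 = (h - 3)*(h - 2)*(h + 2)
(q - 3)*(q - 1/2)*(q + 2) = q^3 - 3*q^2/2 - 11*q/2 + 3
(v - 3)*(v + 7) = v^2 + 4*v - 21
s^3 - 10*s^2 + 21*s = s*(s - 7)*(s - 3)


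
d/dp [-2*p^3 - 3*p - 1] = -6*p^2 - 3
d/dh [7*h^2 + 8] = 14*h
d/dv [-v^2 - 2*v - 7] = -2*v - 2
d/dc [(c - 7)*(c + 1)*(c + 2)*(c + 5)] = 4*c^3 + 3*c^2 - 78*c - 109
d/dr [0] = 0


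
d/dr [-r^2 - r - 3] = -2*r - 1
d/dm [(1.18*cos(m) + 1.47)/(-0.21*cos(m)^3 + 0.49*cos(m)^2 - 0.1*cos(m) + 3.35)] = (-0.4956*cos(m)^3 - 0.3479*cos(m)^2 + 1.4406*cos(m) - 4.1)*sin(m)/(0.0441*cos(m)^6 - 0.2058*cos(m)^5 + 0.2821*cos(m)^4 - 1.505*cos(m)^3 + 3.293*cos(m)^2 - 0.67*cos(m) + 11.2225)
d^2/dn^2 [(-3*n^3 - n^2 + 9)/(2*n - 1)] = 2*(-12*n^3 + 18*n^2 - 9*n + 35)/(8*n^3 - 12*n^2 + 6*n - 1)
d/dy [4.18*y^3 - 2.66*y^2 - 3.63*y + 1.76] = 12.54*y^2 - 5.32*y - 3.63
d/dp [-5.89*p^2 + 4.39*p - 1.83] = 4.39 - 11.78*p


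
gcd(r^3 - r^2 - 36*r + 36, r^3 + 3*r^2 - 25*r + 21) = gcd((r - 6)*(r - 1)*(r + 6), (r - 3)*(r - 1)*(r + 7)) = r - 1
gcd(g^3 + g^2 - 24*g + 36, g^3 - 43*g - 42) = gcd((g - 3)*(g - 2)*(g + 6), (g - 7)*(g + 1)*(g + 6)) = g + 6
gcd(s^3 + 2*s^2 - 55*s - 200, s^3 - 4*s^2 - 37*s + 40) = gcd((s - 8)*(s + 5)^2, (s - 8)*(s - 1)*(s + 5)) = s^2 - 3*s - 40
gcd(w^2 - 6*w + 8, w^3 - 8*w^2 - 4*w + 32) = w - 2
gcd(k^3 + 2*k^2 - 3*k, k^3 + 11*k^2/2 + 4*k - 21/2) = k^2 + 2*k - 3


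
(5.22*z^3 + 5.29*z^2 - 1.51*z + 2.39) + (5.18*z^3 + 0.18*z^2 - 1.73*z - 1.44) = 10.4*z^3 + 5.47*z^2 - 3.24*z + 0.95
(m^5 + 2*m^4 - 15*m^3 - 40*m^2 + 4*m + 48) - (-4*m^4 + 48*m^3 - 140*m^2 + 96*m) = m^5 + 6*m^4 - 63*m^3 + 100*m^2 - 92*m + 48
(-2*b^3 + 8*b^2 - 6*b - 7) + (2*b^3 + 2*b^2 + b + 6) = 10*b^2 - 5*b - 1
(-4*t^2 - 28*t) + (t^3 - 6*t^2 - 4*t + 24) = t^3 - 10*t^2 - 32*t + 24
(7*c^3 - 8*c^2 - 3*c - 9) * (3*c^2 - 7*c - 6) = 21*c^5 - 73*c^4 + 5*c^3 + 42*c^2 + 81*c + 54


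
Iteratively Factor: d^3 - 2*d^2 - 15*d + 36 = (d + 4)*(d^2 - 6*d + 9) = (d - 3)*(d + 4)*(d - 3)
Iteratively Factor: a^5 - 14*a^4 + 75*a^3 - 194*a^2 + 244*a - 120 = (a - 5)*(a^4 - 9*a^3 + 30*a^2 - 44*a + 24) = (a - 5)*(a - 2)*(a^3 - 7*a^2 + 16*a - 12) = (a - 5)*(a - 3)*(a - 2)*(a^2 - 4*a + 4) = (a - 5)*(a - 3)*(a - 2)^2*(a - 2)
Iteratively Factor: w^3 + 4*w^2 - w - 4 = (w + 1)*(w^2 + 3*w - 4) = (w + 1)*(w + 4)*(w - 1)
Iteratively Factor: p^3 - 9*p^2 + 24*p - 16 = (p - 4)*(p^2 - 5*p + 4) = (p - 4)*(p - 1)*(p - 4)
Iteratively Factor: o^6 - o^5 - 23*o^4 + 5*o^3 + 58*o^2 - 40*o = (o + 2)*(o^5 - 3*o^4 - 17*o^3 + 39*o^2 - 20*o) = (o - 1)*(o + 2)*(o^4 - 2*o^3 - 19*o^2 + 20*o) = (o - 1)*(o + 2)*(o + 4)*(o^3 - 6*o^2 + 5*o) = o*(o - 1)*(o + 2)*(o + 4)*(o^2 - 6*o + 5) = o*(o - 5)*(o - 1)*(o + 2)*(o + 4)*(o - 1)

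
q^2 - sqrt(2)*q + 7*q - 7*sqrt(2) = (q + 7)*(q - sqrt(2))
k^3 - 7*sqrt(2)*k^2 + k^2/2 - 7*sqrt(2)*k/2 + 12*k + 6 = (k + 1/2)*(k - 6*sqrt(2))*(k - sqrt(2))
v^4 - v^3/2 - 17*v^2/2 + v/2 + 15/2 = (v - 3)*(v - 1)*(v + 1)*(v + 5/2)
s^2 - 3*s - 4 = (s - 4)*(s + 1)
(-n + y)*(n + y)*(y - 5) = -n^2*y + 5*n^2 + y^3 - 5*y^2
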